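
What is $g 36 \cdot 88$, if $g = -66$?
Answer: $-209088$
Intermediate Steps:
$g 36 \cdot 88 = \left(-66\right) 36 \cdot 88 = \left(-2376\right) 88 = -209088$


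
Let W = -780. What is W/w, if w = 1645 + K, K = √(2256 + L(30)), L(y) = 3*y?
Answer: -1283100/2703679 + 780*√2346/2703679 ≈ -0.46060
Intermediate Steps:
K = √2346 (K = √(2256 + 3*30) = √(2256 + 90) = √2346 ≈ 48.436)
w = 1645 + √2346 ≈ 1693.4
W/w = -780/(1645 + √2346)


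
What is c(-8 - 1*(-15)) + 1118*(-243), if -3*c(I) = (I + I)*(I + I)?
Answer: -815218/3 ≈ -2.7174e+5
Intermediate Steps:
c(I) = -4*I²/3 (c(I) = -(I + I)*(I + I)/3 = -2*I*2*I/3 = -4*I²/3)
c(-8 - 1*(-15)) + 1118*(-243) = -4*(-8 - 1*(-15))²/3 + 1118*(-243) = -4*(-8 + 15)²/3 - 271674 = -4/3*7² - 271674 = -4/3*49 - 271674 = -196/3 - 271674 = -815218/3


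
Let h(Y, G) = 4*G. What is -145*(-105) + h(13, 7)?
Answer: 15253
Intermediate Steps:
-145*(-105) + h(13, 7) = -145*(-105) + 4*7 = 15225 + 28 = 15253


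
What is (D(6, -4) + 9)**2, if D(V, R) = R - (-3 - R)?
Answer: 16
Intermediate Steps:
D(V, R) = 3 + 2*R (D(V, R) = R + (3 + R) = 3 + 2*R)
(D(6, -4) + 9)**2 = ((3 + 2*(-4)) + 9)**2 = ((3 - 8) + 9)**2 = (-5 + 9)**2 = 4**2 = 16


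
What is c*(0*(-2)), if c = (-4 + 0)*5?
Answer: 0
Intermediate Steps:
c = -20 (c = -4*5 = -20)
c*(0*(-2)) = -0*(-2) = -20*0 = 0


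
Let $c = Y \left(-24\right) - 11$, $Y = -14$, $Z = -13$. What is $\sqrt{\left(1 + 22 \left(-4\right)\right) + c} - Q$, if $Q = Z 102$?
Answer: $1326 + \sqrt{238} \approx 1341.4$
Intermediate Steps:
$c = 325$ ($c = \left(-14\right) \left(-24\right) - 11 = 336 - 11 = 325$)
$Q = -1326$ ($Q = \left(-13\right) 102 = -1326$)
$\sqrt{\left(1 + 22 \left(-4\right)\right) + c} - Q = \sqrt{\left(1 + 22 \left(-4\right)\right) + 325} - -1326 = \sqrt{\left(1 - 88\right) + 325} + 1326 = \sqrt{-87 + 325} + 1326 = \sqrt{238} + 1326 = 1326 + \sqrt{238}$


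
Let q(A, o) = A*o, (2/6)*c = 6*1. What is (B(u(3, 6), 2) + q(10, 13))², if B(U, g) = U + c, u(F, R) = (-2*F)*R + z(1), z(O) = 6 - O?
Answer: 13689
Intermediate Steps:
c = 18 (c = 3*(6*1) = 3*6 = 18)
u(F, R) = 5 - 2*F*R (u(F, R) = (-2*F)*R + (6 - 1*1) = -2*F*R + (6 - 1) = -2*F*R + 5 = 5 - 2*F*R)
B(U, g) = 18 + U (B(U, g) = U + 18 = 18 + U)
(B(u(3, 6), 2) + q(10, 13))² = ((18 + (5 - 2*3*6)) + 10*13)² = ((18 + (5 - 36)) + 130)² = ((18 - 31) + 130)² = (-13 + 130)² = 117² = 13689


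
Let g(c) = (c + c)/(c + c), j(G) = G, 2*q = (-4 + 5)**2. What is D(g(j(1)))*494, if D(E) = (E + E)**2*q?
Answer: 988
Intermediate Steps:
q = 1/2 (q = (-4 + 5)**2/2 = (1/2)*1**2 = (1/2)*1 = 1/2 ≈ 0.50000)
g(c) = 1 (g(c) = (2*c)/((2*c)) = (2*c)*(1/(2*c)) = 1)
D(E) = 2*E**2 (D(E) = (E + E)**2*(1/2) = (2*E)**2*(1/2) = (4*E**2)*(1/2) = 2*E**2)
D(g(j(1)))*494 = (2*1**2)*494 = (2*1)*494 = 2*494 = 988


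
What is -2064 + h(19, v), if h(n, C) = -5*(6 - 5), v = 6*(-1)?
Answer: -2069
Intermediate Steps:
v = -6
h(n, C) = -5 (h(n, C) = -5*1 = -5)
-2064 + h(19, v) = -2064 - 5 = -2069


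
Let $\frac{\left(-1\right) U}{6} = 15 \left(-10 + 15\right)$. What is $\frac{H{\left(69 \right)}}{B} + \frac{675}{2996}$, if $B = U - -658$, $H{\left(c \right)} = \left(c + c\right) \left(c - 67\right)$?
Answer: $\frac{15114}{9737} \approx 1.5522$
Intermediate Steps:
$U = -450$ ($U = - 6 \cdot 15 \left(-10 + 15\right) = - 6 \cdot 15 \cdot 5 = \left(-6\right) 75 = -450$)
$H{\left(c \right)} = 2 c \left(-67 + c\right)$
$B = 208$ ($B = -450 - -658 = -450 + 658 = 208$)
$\frac{H{\left(69 \right)}}{B} + \frac{675}{2996} = \frac{2 \cdot 69 \left(-67 + 69\right)}{208} + \frac{675}{2996} = 2 \cdot 69 \cdot 2 \cdot \frac{1}{208} + 675 \cdot \frac{1}{2996} = 276 \cdot \frac{1}{208} + \frac{675}{2996} = \frac{69}{52} + \frac{675}{2996} = \frac{15114}{9737}$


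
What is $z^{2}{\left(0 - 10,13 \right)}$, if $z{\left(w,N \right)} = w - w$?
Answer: $0$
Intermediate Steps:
$z{\left(w,N \right)} = 0$
$z^{2}{\left(0 - 10,13 \right)} = 0^{2} = 0$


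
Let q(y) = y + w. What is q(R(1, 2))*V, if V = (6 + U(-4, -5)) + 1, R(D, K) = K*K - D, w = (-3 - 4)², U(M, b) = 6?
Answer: 676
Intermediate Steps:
w = 49 (w = (-7)² = 49)
R(D, K) = K² - D
V = 13 (V = (6 + 6) + 1 = 12 + 1 = 13)
q(y) = 49 + y (q(y) = y + 49 = 49 + y)
q(R(1, 2))*V = (49 + (2² - 1*1))*13 = (49 + (4 - 1))*13 = (49 + 3)*13 = 52*13 = 676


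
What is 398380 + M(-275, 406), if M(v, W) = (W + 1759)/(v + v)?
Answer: 43821367/110 ≈ 3.9838e+5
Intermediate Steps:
M(v, W) = (1759 + W)/(2*v) (M(v, W) = (1759 + W)/((2*v)) = (1759 + W)*(1/(2*v)) = (1759 + W)/(2*v))
398380 + M(-275, 406) = 398380 + (1/2)*(1759 + 406)/(-275) = 398380 + (1/2)*(-1/275)*2165 = 398380 - 433/110 = 43821367/110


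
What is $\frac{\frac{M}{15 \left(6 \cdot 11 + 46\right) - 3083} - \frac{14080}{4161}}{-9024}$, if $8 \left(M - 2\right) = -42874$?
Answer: $- \frac{10149109}{210724224768} \approx -4.8163 \cdot 10^{-5}$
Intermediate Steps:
$M = - \frac{21429}{4}$ ($M = 2 + \frac{1}{8} \left(-42874\right) = 2 - \frac{21437}{4} = - \frac{21429}{4} \approx -5357.3$)
$\frac{\frac{M}{15 \left(6 \cdot 11 + 46\right) - 3083} - \frac{14080}{4161}}{-9024} = \frac{- \frac{21429}{4 \left(15 \left(6 \cdot 11 + 46\right) - 3083\right)} - \frac{14080}{4161}}{-9024} = \left(- \frac{21429}{4 \left(15 \left(66 + 46\right) - 3083\right)} - \frac{14080}{4161}\right) \left(- \frac{1}{9024}\right) = \left(- \frac{21429}{4 \left(15 \cdot 112 - 3083\right)} - \frac{14080}{4161}\right) \left(- \frac{1}{9024}\right) = \left(- \frac{21429}{4 \left(1680 - 3083\right)} - \frac{14080}{4161}\right) \left(- \frac{1}{9024}\right) = \left(- \frac{21429}{4 \left(-1403\right)} - \frac{14080}{4161}\right) \left(- \frac{1}{9024}\right) = \left(\left(- \frac{21429}{4}\right) \left(- \frac{1}{1403}\right) - \frac{14080}{4161}\right) \left(- \frac{1}{9024}\right) = \left(\frac{21429}{5612} - \frac{14080}{4161}\right) \left(- \frac{1}{9024}\right) = \frac{10149109}{23351532} \left(- \frac{1}{9024}\right) = - \frac{10149109}{210724224768}$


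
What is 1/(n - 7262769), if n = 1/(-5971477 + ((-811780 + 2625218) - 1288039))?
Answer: -5446078/39553606469983 ≈ -1.3769e-7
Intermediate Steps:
n = -1/5446078 (n = 1/(-5971477 + (1813438 - 1288039)) = 1/(-5971477 + 525399) = 1/(-5446078) = -1/5446078 ≈ -1.8362e-7)
1/(n - 7262769) = 1/(-1/5446078 - 7262769) = 1/(-39553606469983/5446078) = -5446078/39553606469983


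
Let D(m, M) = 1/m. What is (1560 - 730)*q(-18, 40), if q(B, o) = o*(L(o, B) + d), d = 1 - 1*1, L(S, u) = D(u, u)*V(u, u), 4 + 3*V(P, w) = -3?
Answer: 116200/27 ≈ 4303.7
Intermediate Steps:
V(P, w) = -7/3 (V(P, w) = -4/3 + (⅓)*(-3) = -4/3 - 1 = -7/3)
L(S, u) = -7/(3*u) (L(S, u) = -7/3/u = -7/(3*u))
d = 0 (d = 1 - 1 = 0)
q(B, o) = -7*o/(3*B) (q(B, o) = o*(-7/(3*B) + 0) = o*(-7/(3*B)) = -7*o/(3*B))
(1560 - 730)*q(-18, 40) = (1560 - 730)*(-7/3*40/(-18)) = 830*(-7/3*40*(-1/18)) = 830*(140/27) = 116200/27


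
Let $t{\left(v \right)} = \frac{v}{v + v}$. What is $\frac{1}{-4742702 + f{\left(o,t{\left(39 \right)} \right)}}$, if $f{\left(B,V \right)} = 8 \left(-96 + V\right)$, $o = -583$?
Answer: $- \frac{1}{4743466} \approx -2.1082 \cdot 10^{-7}$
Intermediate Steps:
$t{\left(v \right)} = \frac{1}{2}$ ($t{\left(v \right)} = \frac{v}{2 v} = v \frac{1}{2 v} = \frac{1}{2}$)
$f{\left(B,V \right)} = -768 + 8 V$
$\frac{1}{-4742702 + f{\left(o,t{\left(39 \right)} \right)}} = \frac{1}{-4742702 + \left(-768 + 8 \cdot \frac{1}{2}\right)} = \frac{1}{-4742702 + \left(-768 + 4\right)} = \frac{1}{-4742702 - 764} = \frac{1}{-4743466} = - \frac{1}{4743466}$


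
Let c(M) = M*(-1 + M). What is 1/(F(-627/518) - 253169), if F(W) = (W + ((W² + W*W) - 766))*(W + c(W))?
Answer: -8999721122/2288527998792349 ≈ -3.9325e-6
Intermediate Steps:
F(W) = (W + W*(-1 + W))*(-766 + W + 2*W²) (F(W) = (W + ((W² + W*W) - 766))*(W + W*(-1 + W)) = (W + ((W² + W²) - 766))*(W + W*(-1 + W)) = (W + (2*W² - 766))*(W + W*(-1 + W)) = (W + (-766 + 2*W²))*(W + W*(-1 + W)) = (-766 + W + 2*W²)*(W + W*(-1 + W)) = (W + W*(-1 + W))*(-766 + W + 2*W²))
1/(F(-627/518) - 253169) = 1/((-627/518)²*(-766 - 627/518 + 2*(-627/518)²) - 253169) = 1/(393129*(-766 - 627/518 + 2*(393129/268324))/268324 - 253169) = 1/(393129*(-766 - 627/518 + 393129/134162)/268324 - 253169) = 1/((393129/268324)*(-51268678/67081) - 253169) = 1/(-10077602056731/8999721122 - 253169) = 1/(-2288527998792349/8999721122) = -8999721122/2288527998792349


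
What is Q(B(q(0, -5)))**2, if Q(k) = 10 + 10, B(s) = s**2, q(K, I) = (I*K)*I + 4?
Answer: 400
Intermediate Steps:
q(K, I) = 4 + K*I**2 (q(K, I) = K*I**2 + 4 = 4 + K*I**2)
Q(k) = 20
Q(B(q(0, -5)))**2 = 20**2 = 400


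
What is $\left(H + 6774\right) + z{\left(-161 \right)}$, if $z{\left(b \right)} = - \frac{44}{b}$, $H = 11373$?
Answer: $\frac{2921711}{161} \approx 18147.0$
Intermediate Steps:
$\left(H + 6774\right) + z{\left(-161 \right)} = \left(11373 + 6774\right) - \frac{44}{-161} = 18147 - - \frac{44}{161} = 18147 + \frac{44}{161} = \frac{2921711}{161}$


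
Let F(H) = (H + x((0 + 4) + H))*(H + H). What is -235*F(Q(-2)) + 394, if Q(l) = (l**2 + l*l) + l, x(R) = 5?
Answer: -30626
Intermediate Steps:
Q(l) = l + 2*l**2 (Q(l) = (l**2 + l**2) + l = 2*l**2 + l = l + 2*l**2)
F(H) = 2*H*(5 + H) (F(H) = (H + 5)*(H + H) = (5 + H)*(2*H) = 2*H*(5 + H))
-235*F(Q(-2)) + 394 = -470*(-2*(1 + 2*(-2)))*(5 - 2*(1 + 2*(-2))) + 394 = -470*(-2*(1 - 4))*(5 - 2*(1 - 4)) + 394 = -470*(-2*(-3))*(5 - 2*(-3)) + 394 = -470*6*(5 + 6) + 394 = -470*6*11 + 394 = -235*132 + 394 = -31020 + 394 = -30626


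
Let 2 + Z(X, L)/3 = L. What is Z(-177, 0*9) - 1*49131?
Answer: -49137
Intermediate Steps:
Z(X, L) = -6 + 3*L
Z(-177, 0*9) - 1*49131 = (-6 + 3*(0*9)) - 1*49131 = (-6 + 3*0) - 49131 = (-6 + 0) - 49131 = -6 - 49131 = -49137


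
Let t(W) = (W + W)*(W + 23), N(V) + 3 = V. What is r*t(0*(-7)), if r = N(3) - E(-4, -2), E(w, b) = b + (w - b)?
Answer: 0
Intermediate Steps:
E(w, b) = w
N(V) = -3 + V
t(W) = 2*W*(23 + W) (t(W) = (2*W)*(23 + W) = 2*W*(23 + W))
r = 4 (r = (-3 + 3) - 1*(-4) = 0 + 4 = 4)
r*t(0*(-7)) = 4*(2*(0*(-7))*(23 + 0*(-7))) = 4*(2*0*(23 + 0)) = 4*(2*0*23) = 4*0 = 0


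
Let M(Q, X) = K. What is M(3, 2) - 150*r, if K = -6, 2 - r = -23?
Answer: -3756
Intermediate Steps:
r = 25 (r = 2 - 1*(-23) = 2 + 23 = 25)
M(Q, X) = -6
M(3, 2) - 150*r = -6 - 150*25 = -6 - 3750 = -3756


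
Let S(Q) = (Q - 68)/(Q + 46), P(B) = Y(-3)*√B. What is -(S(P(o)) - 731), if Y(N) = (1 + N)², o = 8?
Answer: 364121/497 - 228*√2/497 ≈ 731.99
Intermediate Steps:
P(B) = 4*√B (P(B) = (1 - 3)²*√B = (-2)²*√B = 4*√B)
S(Q) = (-68 + Q)/(46 + Q)
-(S(P(o)) - 731) = -((-68 + 4*√8)/(46 + 4*√8) - 731) = -((-68 + 4*(2*√2))/(46 + 4*(2*√2)) - 731) = -((-68 + 8*√2)/(46 + 8*√2) - 731) = -(-731 + (-68 + 8*√2)/(46 + 8*√2)) = 731 - (-68 + 8*√2)/(46 + 8*√2)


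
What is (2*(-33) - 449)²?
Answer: 265225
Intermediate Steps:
(2*(-33) - 449)² = (-66 - 449)² = (-515)² = 265225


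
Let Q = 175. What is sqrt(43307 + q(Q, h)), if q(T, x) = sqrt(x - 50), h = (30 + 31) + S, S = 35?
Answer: sqrt(43307 + sqrt(46)) ≈ 208.12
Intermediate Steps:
h = 96 (h = (30 + 31) + 35 = 61 + 35 = 96)
q(T, x) = sqrt(-50 + x)
sqrt(43307 + q(Q, h)) = sqrt(43307 + sqrt(-50 + 96)) = sqrt(43307 + sqrt(46))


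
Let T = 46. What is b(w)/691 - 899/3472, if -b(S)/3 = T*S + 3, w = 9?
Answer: -160151/77392 ≈ -2.0693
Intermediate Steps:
b(S) = -9 - 138*S (b(S) = -3*(46*S + 3) = -3*(3 + 46*S) = -9 - 138*S)
b(w)/691 - 899/3472 = (-9 - 138*9)/691 - 899/3472 = (-9 - 1242)*(1/691) - 899*1/3472 = -1251*1/691 - 29/112 = -1251/691 - 29/112 = -160151/77392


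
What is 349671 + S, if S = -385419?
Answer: -35748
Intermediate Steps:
349671 + S = 349671 - 385419 = -35748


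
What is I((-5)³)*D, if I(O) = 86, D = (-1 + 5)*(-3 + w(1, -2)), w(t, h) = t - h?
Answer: 0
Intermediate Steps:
D = 0 (D = (-1 + 5)*(-3 + (1 - 1*(-2))) = 4*(-3 + (1 + 2)) = 4*(-3 + 3) = 4*0 = 0)
I((-5)³)*D = 86*0 = 0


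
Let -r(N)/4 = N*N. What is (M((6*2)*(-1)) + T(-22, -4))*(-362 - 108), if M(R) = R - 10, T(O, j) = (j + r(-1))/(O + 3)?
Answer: 192700/19 ≈ 10142.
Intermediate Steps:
r(N) = -4*N**2 (r(N) = -4*N*N = -4*N**2)
T(O, j) = (-4 + j)/(3 + O) (T(O, j) = (j - 4*(-1)**2)/(O + 3) = (j - 4*1)/(3 + O) = (j - 4)/(3 + O) = (-4 + j)/(3 + O))
M(R) = -10 + R
(M((6*2)*(-1)) + T(-22, -4))*(-362 - 108) = ((-10 + (6*2)*(-1)) + (-4 - 4)/(3 - 22))*(-362 - 108) = ((-10 + 12*(-1)) - 8/(-19))*(-470) = ((-10 - 12) - 1/19*(-8))*(-470) = (-22 + 8/19)*(-470) = -410/19*(-470) = 192700/19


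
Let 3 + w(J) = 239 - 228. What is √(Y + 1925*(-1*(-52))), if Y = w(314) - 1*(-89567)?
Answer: 15*√843 ≈ 435.52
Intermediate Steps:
w(J) = 8 (w(J) = -3 + (239 - 228) = -3 + 11 = 8)
Y = 89575 (Y = 8 - 1*(-89567) = 8 + 89567 = 89575)
√(Y + 1925*(-1*(-52))) = √(89575 + 1925*(-1*(-52))) = √(89575 + 1925*52) = √(89575 + 100100) = √189675 = 15*√843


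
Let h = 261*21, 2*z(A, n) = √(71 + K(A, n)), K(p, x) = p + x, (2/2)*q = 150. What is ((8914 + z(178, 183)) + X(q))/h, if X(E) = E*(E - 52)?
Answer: 23614/5481 + 2*√3/1827 ≈ 4.3102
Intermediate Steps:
q = 150
X(E) = E*(-52 + E)
z(A, n) = √(71 + A + n)/2 (z(A, n) = √(71 + (A + n))/2 = √(71 + A + n)/2)
h = 5481
((8914 + z(178, 183)) + X(q))/h = ((8914 + √(71 + 178 + 183)/2) + 150*(-52 + 150))/5481 = ((8914 + √432/2) + 150*98)*(1/5481) = ((8914 + (12*√3)/2) + 14700)*(1/5481) = ((8914 + 6*√3) + 14700)*(1/5481) = (23614 + 6*√3)*(1/5481) = 23614/5481 + 2*√3/1827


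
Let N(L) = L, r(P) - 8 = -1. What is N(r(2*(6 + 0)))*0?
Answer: 0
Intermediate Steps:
r(P) = 7 (r(P) = 8 - 1 = 7)
N(r(2*(6 + 0)))*0 = 7*0 = 0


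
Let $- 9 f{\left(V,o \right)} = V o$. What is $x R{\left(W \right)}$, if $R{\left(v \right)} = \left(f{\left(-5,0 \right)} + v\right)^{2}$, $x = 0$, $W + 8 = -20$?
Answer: $0$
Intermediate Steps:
$W = -28$ ($W = -8 - 20 = -28$)
$f{\left(V,o \right)} = - \frac{V o}{9}$
$R{\left(v \right)} = v^{2}$ ($R{\left(v \right)} = \left(\left(- \frac{1}{9}\right) \left(-5\right) 0 + v\right)^{2} = \left(0 + v\right)^{2} = v^{2}$)
$x R{\left(W \right)} = 0 \left(-28\right)^{2} = 0 \cdot 784 = 0$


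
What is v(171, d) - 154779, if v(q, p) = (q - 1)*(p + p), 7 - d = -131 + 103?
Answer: -142879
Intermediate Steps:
d = 35 (d = 7 - (-131 + 103) = 7 - 1*(-28) = 7 + 28 = 35)
v(q, p) = 2*p*(-1 + q) (v(q, p) = (-1 + q)*(2*p) = 2*p*(-1 + q))
v(171, d) - 154779 = 2*35*(-1 + 171) - 154779 = 2*35*170 - 154779 = 11900 - 154779 = -142879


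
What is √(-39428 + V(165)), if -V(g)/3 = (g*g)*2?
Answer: I*√202778 ≈ 450.31*I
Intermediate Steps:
V(g) = -6*g² (V(g) = -3*g*g*2 = -3*g²*2 = -6*g²)
√(-39428 + V(165)) = √(-39428 - 6*165²) = √(-39428 - 6*27225) = √(-39428 - 163350) = √(-202778) = I*√202778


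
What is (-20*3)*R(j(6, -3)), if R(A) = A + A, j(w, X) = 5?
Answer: -600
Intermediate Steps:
R(A) = 2*A
(-20*3)*R(j(6, -3)) = (-20*3)*(2*5) = -60*10 = -600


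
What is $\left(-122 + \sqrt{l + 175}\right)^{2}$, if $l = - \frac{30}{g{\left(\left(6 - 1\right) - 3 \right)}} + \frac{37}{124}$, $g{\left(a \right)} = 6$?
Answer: $\frac{\left(7564 - \sqrt{654627}\right)^{2}}{3844} \approx 11870.0$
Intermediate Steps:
$l = - \frac{583}{124}$ ($l = - \frac{30}{6} + \frac{37}{124} = \left(-30\right) \frac{1}{6} + 37 \cdot \frac{1}{124} = -5 + \frac{37}{124} = - \frac{583}{124} \approx -4.7016$)
$\left(-122 + \sqrt{l + 175}\right)^{2} = \left(-122 + \sqrt{- \frac{583}{124} + 175}\right)^{2} = \left(-122 + \sqrt{\frac{21117}{124}}\right)^{2} = \left(-122 + \frac{\sqrt{654627}}{62}\right)^{2}$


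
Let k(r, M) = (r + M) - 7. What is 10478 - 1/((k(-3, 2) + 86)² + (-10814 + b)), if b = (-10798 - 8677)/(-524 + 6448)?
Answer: 293803073534/28039995 ≈ 10478.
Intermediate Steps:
k(r, M) = -7 + M + r (k(r, M) = (M + r) - 7 = -7 + M + r)
b = -19475/5924 ≈ -3.2875
10478 - 1/((k(-3, 2) + 86)² + (-10814 + b)) = 10478 - 1/(((-7 + 2 - 3) + 86)² + (-10814 - 19475/5924)) = 10478 - 1/((-8 + 86)² - 64081611/5924) = 10478 - 1/(78² - 64081611/5924) = 10478 - 1/(6084 - 64081611/5924) = 10478 - 1/(-28039995/5924) = 10478 - 1*(-5924/28039995) = 10478 + 5924/28039995 = 293803073534/28039995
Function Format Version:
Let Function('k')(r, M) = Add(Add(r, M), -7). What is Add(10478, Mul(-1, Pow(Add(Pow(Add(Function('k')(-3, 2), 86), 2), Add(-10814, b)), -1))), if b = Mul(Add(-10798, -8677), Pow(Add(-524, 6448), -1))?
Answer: Rational(293803073534, 28039995) ≈ 10478.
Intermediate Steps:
Function('k')(r, M) = Add(-7, M, r) (Function('k')(r, M) = Add(Add(M, r), -7) = Add(-7, M, r))
b = Rational(-19475, 5924) (b = Mul(-19475, Pow(5924, -1)) = Mul(-19475, Rational(1, 5924)) = Rational(-19475, 5924) ≈ -3.2875)
Add(10478, Mul(-1, Pow(Add(Pow(Add(Function('k')(-3, 2), 86), 2), Add(-10814, b)), -1))) = Add(10478, Mul(-1, Pow(Add(Pow(Add(Add(-7, 2, -3), 86), 2), Add(-10814, Rational(-19475, 5924))), -1))) = Add(10478, Mul(-1, Pow(Add(Pow(Add(-8, 86), 2), Rational(-64081611, 5924)), -1))) = Add(10478, Mul(-1, Pow(Add(Pow(78, 2), Rational(-64081611, 5924)), -1))) = Add(10478, Mul(-1, Pow(Add(6084, Rational(-64081611, 5924)), -1))) = Add(10478, Mul(-1, Pow(Rational(-28039995, 5924), -1))) = Add(10478, Mul(-1, Rational(-5924, 28039995))) = Add(10478, Rational(5924, 28039995)) = Rational(293803073534, 28039995)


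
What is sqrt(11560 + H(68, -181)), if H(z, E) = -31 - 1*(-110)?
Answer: sqrt(11639) ≈ 107.88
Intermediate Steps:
H(z, E) = 79 (H(z, E) = -31 + 110 = 79)
sqrt(11560 + H(68, -181)) = sqrt(11560 + 79) = sqrt(11639)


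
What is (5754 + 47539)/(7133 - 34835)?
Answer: -53293/27702 ≈ -1.9238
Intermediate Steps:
(5754 + 47539)/(7133 - 34835) = 53293/(-27702) = 53293*(-1/27702) = -53293/27702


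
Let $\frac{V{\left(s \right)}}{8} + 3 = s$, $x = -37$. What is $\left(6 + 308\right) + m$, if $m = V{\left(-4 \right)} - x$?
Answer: $295$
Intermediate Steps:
$V{\left(s \right)} = -24 + 8 s$
$m = -19$ ($m = \left(-24 + 8 \left(-4\right)\right) - -37 = \left(-24 - 32\right) + 37 = -56 + 37 = -19$)
$\left(6 + 308\right) + m = \left(6 + 308\right) - 19 = 314 - 19 = 295$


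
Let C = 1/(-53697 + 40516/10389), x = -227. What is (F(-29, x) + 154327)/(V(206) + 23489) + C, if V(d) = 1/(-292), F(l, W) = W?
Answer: 25100159619734257/3825952219850579 ≈ 6.5605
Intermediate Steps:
V(d) = -1/292
C = -10389/557817617 (C = 1/(-53697 + 40516*(1/10389)) = 1/(-53697 + 40516/10389) = 1/(-557817617/10389) = -10389/557817617 ≈ -1.8624e-5)
(F(-29, x) + 154327)/(V(206) + 23489) + C = (-227 + 154327)/(-1/292 + 23489) - 10389/557817617 = 154100/(6858787/292) - 10389/557817617 = 154100*(292/6858787) - 10389/557817617 = 44997200/6858787 - 10389/557817617 = 25100159619734257/3825952219850579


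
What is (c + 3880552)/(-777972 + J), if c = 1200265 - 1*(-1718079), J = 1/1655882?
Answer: -11258169506272/1288229831303 ≈ -8.7393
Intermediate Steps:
J = 1/1655882 ≈ 6.0391e-7
c = 2918344 (c = 1200265 + 1718079 = 2918344)
(c + 3880552)/(-777972 + J) = (2918344 + 3880552)/(-777972 + 1/1655882) = 6798896/(-1288229831303/1655882) = 6798896*(-1655882/1288229831303) = -11258169506272/1288229831303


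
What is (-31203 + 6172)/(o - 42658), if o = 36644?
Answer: 25031/6014 ≈ 4.1621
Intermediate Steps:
(-31203 + 6172)/(o - 42658) = (-31203 + 6172)/(36644 - 42658) = -25031/(-6014) = -25031*(-1/6014) = 25031/6014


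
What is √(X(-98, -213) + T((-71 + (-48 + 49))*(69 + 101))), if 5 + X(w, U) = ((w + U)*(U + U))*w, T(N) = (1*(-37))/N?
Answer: I*√18386122686897/1190 ≈ 3603.3*I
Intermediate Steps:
T(N) = -37/N
X(w, U) = -5 + 2*U*w*(U + w) (X(w, U) = -5 + ((w + U)*(U + U))*w = -5 + ((U + w)*(2*U))*w = -5 + (2*U*(U + w))*w = -5 + 2*U*w*(U + w))
√(X(-98, -213) + T((-71 + (-48 + 49))*(69 + 101))) = √((-5 + 2*(-213)*(-98)² + 2*(-98)*(-213)²) - 37*1/((-71 + (-48 + 49))*(69 + 101))) = √((-5 + 2*(-213)*9604 + 2*(-98)*45369) - 37*1/(170*(-71 + 1))) = √((-5 - 4091304 - 8892324) - 37/((-70*170))) = √(-12983633 - 37/(-11900)) = √(-12983633 - 37*(-1/11900)) = √(-12983633 + 37/11900) = √(-154505232663/11900) = I*√18386122686897/1190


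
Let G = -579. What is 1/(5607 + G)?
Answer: 1/5028 ≈ 0.00019889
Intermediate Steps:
1/(5607 + G) = 1/(5607 - 579) = 1/5028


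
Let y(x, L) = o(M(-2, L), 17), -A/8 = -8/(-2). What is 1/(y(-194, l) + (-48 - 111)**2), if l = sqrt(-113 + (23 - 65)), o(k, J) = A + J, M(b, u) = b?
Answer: 1/25266 ≈ 3.9579e-5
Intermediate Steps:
A = -32 (A = -(-64)/(-2) = -(-64)*(-1)/2 = -8*4 = -32)
o(k, J) = -32 + J
l = I*sqrt(155) (l = sqrt(-113 - 42) = sqrt(-155) = I*sqrt(155) ≈ 12.45*I)
y(x, L) = -15 (y(x, L) = -32 + 17 = -15)
1/(y(-194, l) + (-48 - 111)**2) = 1/(-15 + (-48 - 111)**2) = 1/(-15 + (-159)**2) = 1/(-15 + 25281) = 1/25266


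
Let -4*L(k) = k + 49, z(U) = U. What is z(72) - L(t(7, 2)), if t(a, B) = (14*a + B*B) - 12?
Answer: 427/4 ≈ 106.75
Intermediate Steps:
t(a, B) = -12 + B² + 14*a (t(a, B) = (14*a + B²) - 12 = (B² + 14*a) - 12 = -12 + B² + 14*a)
L(k) = -49/4 - k/4 (L(k) = -(k + 49)/4 = -(49 + k)/4 = -49/4 - k/4)
z(72) - L(t(7, 2)) = 72 - (-49/4 - (-12 + 2² + 14*7)/4) = 72 - (-49/4 - (-12 + 4 + 98)/4) = 72 - (-49/4 - ¼*90) = 72 - (-49/4 - 45/2) = 72 - 1*(-139/4) = 72 + 139/4 = 427/4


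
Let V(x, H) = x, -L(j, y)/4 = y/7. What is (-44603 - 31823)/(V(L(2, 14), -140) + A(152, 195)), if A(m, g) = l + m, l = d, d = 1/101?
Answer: -7719026/14545 ≈ -530.70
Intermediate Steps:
d = 1/101 ≈ 0.0099010
L(j, y) = -4*y/7
l = 1/101 ≈ 0.0099010
A(m, g) = 1/101 + m
(-44603 - 31823)/(V(L(2, 14), -140) + A(152, 195)) = (-44603 - 31823)/(-4/7*14 + (1/101 + 152)) = -76426/(-8 + 15353/101) = -76426/14545/101 = -76426*101/14545 = -7719026/14545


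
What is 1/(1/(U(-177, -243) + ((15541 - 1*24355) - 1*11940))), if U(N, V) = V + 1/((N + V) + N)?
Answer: -12535210/597 ≈ -20997.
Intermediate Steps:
U(N, V) = V + 1/(V + 2*N)
1/(1/(U(-177, -243) + ((15541 - 1*24355) - 1*11940))) = 1/(1/((1 + (-243)² + 2*(-177)*(-243))/(-243 + 2*(-177)) + ((15541 - 1*24355) - 1*11940))) = 1/(1/((1 + 59049 + 86022)/(-243 - 354) + ((15541 - 24355) - 11940))) = 1/(1/(145072/(-597) + (-8814 - 11940))) = 1/(1/(-1/597*145072 - 20754)) = 1/(1/(-145072/597 - 20754)) = 1/(1/(-12535210/597)) = 1/(-597/12535210) = -12535210/597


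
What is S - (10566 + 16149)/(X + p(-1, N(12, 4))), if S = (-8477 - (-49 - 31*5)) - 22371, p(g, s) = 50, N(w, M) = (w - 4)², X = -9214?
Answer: -280794901/9164 ≈ -30641.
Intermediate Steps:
N(w, M) = (-4 + w)²
S = -30644 (S = (-8477 - (-49 - 155)) - 22371 = (-8477 - 1*(-204)) - 22371 = (-8477 + 204) - 22371 = -8273 - 22371 = -30644)
S - (10566 + 16149)/(X + p(-1, N(12, 4))) = -30644 - (10566 + 16149)/(-9214 + 50) = -30644 - 26715/(-9164) = -30644 - 26715*(-1)/9164 = -30644 - 1*(-26715/9164) = -30644 + 26715/9164 = -280794901/9164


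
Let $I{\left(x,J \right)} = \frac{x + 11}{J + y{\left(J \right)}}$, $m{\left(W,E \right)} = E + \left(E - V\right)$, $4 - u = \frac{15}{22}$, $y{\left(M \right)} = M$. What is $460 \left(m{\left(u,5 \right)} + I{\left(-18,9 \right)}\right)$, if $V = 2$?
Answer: $\frac{31510}{9} \approx 3501.1$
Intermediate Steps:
$u = \frac{73}{22}$ ($u = 4 - \frac{15}{22} = \frac{73}{22} \approx 3.3182$)
$m{\left(W,E \right)} = -2 + 2 E$ ($m{\left(W,E \right)} = E + \left(E - 2\right) = E + \left(-2 + E\right) = -2 + 2 E$)
$I{\left(x,J \right)} = \frac{11 + x}{2 J}$ ($I{\left(x,J \right)} = \frac{x + 11}{J + J} = \frac{11 + x}{2 J}$)
$460 \left(m{\left(u,5 \right)} + I{\left(-18,9 \right)}\right) = 460 \left(\left(-2 + 2 \cdot 5\right) + \frac{11 - 18}{2 \cdot 9}\right) = 460 \left(\left(-2 + 10\right) + \frac{1}{2} \cdot \frac{1}{9} \left(-7\right)\right) = 460 \left(8 - \frac{7}{18}\right) = 460 \cdot \frac{137}{18} = \frac{31510}{9}$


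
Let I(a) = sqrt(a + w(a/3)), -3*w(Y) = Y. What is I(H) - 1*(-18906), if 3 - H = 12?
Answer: 18906 + 2*I*sqrt(2) ≈ 18906.0 + 2.8284*I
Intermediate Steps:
H = -9 (H = 3 - 1*12 = 3 - 12 = -9)
w(Y) = -Y/3
I(a) = 2*sqrt(2)*sqrt(a)/3 (I(a) = sqrt(a - a/(3*3)) = sqrt(a - a/9) = sqrt(8*a/9) = 2*sqrt(2)*sqrt(a)/3)
I(H) - 1*(-18906) = 2*sqrt(2)*sqrt(-9)/3 - 1*(-18906) = 2*sqrt(2)*(3*I)/3 + 18906 = 2*I*sqrt(2) + 18906 = 18906 + 2*I*sqrt(2)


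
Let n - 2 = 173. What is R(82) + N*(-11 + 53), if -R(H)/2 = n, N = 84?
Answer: 3178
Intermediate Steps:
n = 175 (n = 2 + 173 = 175)
R(H) = -350 (R(H) = -2*175 = -350)
R(82) + N*(-11 + 53) = -350 + 84*(-11 + 53) = -350 + 84*42 = -350 + 3528 = 3178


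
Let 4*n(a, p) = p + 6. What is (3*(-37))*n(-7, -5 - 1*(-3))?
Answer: -111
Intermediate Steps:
n(a, p) = 3/2 + p/4 (n(a, p) = (p + 6)/4 = (6 + p)/4 = 3/2 + p/4)
(3*(-37))*n(-7, -5 - 1*(-3)) = (3*(-37))*(3/2 + (-5 - 1*(-3))/4) = -111*(3/2 + (-5 + 3)/4) = -111*(3/2 + (¼)*(-2)) = -111*(3/2 - ½) = -111*1 = -111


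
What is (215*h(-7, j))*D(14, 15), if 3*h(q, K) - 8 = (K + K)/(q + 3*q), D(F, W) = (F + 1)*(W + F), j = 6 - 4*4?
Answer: 1901675/7 ≈ 2.7167e+5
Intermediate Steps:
j = -10 (j = 6 - 16 = -10)
D(F, W) = (1 + F)*(F + W)
h(q, K) = 8/3 + K/(6*q) (h(q, K) = 8/3 + ((K + K)/(q + 3*q))/3 = 8/3 + ((2*K)/((4*q)))/3 = 8/3 + ((2*K)*(1/(4*q)))/3 = 8/3 + (K/(2*q))/3 = 8/3 + K/(6*q))
(215*h(-7, j))*D(14, 15) = (215*((⅙)*(-10 + 16*(-7))/(-7)))*(14 + 15 + 14² + 14*15) = (215*((⅙)*(-⅐)*(-10 - 112)))*(14 + 15 + 196 + 210) = (215*((⅙)*(-⅐)*(-122)))*435 = (215*(61/21))*435 = (13115/21)*435 = 1901675/7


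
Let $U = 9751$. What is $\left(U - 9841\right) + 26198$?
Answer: $26108$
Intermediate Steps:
$\left(U - 9841\right) + 26198 = \left(9751 - 9841\right) + 26198 = -90 + 26198 = 26108$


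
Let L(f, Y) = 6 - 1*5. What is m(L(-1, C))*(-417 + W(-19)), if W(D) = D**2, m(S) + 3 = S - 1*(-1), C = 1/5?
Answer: 56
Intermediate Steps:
C = 1/5 ≈ 0.20000
L(f, Y) = 1 (L(f, Y) = 6 - 5 = 1)
m(S) = -2 + S (m(S) = -3 + (S - 1*(-1)) = -3 + (S + 1) = -3 + (1 + S) = -2 + S)
m(L(-1, C))*(-417 + W(-19)) = (-2 + 1)*(-417 + (-19)**2) = -(-417 + 361) = -1*(-56) = 56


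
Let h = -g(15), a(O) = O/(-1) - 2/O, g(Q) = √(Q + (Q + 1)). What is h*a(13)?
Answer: 171*√31/13 ≈ 73.238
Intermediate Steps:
g(Q) = √(1 + 2*Q) (g(Q) = √(Q + (1 + Q)) = √(1 + 2*Q))
a(O) = -O - 2/O (a(O) = O*(-1) - 2/O = -O - 2/O)
h = -√31 (h = -√(1 + 2*15) = -√(1 + 30) = -√31 ≈ -5.5678)
h*a(13) = (-√31)*(-1*13 - 2/13) = (-√31)*(-13 - 2*1/13) = (-√31)*(-13 - 2/13) = -√31*(-171/13) = 171*√31/13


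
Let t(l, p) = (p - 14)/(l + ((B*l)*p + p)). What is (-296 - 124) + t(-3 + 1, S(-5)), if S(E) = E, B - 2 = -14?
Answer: -53321/127 ≈ -419.85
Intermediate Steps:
B = -12 (B = 2 - 14 = -12)
t(l, p) = (-14 + p)/(l + p - 12*l*p) (t(l, p) = (p - 14)/(l + ((-12*l)*p + p)) = (-14 + p)/(l + (-12*l*p + p)) = (-14 + p)/(l + (p - 12*l*p)) = (-14 + p)/(l + p - 12*l*p))
(-296 - 124) + t(-3 + 1, S(-5)) = (-296 - 124) + (-14 - 5)/((-3 + 1) - 5 - 12*(-3 + 1)*(-5)) = -420 - 19/(-2 - 5 - 12*(-2)*(-5)) = -420 - 19/(-2 - 5 - 120) = -420 - 19/(-127) = -420 - 1/127*(-19) = -420 + 19/127 = -53321/127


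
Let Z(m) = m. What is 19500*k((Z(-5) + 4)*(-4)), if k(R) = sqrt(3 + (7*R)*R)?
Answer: 19500*sqrt(115) ≈ 2.0911e+5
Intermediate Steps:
k(R) = sqrt(3 + 7*R**2)
19500*k((Z(-5) + 4)*(-4)) = 19500*sqrt(3 + 7*((-5 + 4)*(-4))**2) = 19500*sqrt(3 + 7*(-1*(-4))**2) = 19500*sqrt(3 + 7*4**2) = 19500*sqrt(3 + 7*16) = 19500*sqrt(3 + 112) = 19500*sqrt(115)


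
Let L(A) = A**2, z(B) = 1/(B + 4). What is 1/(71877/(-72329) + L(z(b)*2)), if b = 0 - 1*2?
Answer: 72329/452 ≈ 160.02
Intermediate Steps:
b = -2 (b = 0 - 2 = -2)
z(B) = 1/(4 + B)
1/(71877/(-72329) + L(z(b)*2)) = 1/(71877/(-72329) + (2/(4 - 2))**2) = 1/(71877*(-1/72329) + (2/2)**2) = 1/(-71877/72329 + ((1/2)*2)**2) = 1/(-71877/72329 + 1**2) = 1/(-71877/72329 + 1) = 1/(452/72329) = 72329/452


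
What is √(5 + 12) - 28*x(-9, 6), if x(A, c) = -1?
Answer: 28 + √17 ≈ 32.123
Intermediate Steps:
√(5 + 12) - 28*x(-9, 6) = √(5 + 12) - 28*(-1) = √17 + 28 = 28 + √17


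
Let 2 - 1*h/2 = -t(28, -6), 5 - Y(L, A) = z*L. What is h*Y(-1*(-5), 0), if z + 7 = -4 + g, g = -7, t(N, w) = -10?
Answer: -1520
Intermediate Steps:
z = -18 (z = -7 + (-4 - 7) = -7 - 11 = -18)
Y(L, A) = 5 + 18*L (Y(L, A) = 5 - (-18)*L = 5 + 18*L)
h = -16 (h = 4 - (-2)*(-10) = 4 - 2*10 = 4 - 20 = -16)
h*Y(-1*(-5), 0) = -16*(5 + 18*(-1*(-5))) = -16*(5 + 18*5) = -16*(5 + 90) = -16*95 = -1520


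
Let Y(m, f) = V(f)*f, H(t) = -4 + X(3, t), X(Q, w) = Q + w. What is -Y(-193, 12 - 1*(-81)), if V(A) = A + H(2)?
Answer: -8742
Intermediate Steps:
H(t) = -1 + t (H(t) = -4 + (3 + t) = -1 + t)
V(A) = 1 + A (V(A) = A + (-1 + 2) = A + 1 = 1 + A)
Y(m, f) = f*(1 + f) (Y(m, f) = (1 + f)*f = f*(1 + f))
-Y(-193, 12 - 1*(-81)) = -(12 - 1*(-81))*(1 + (12 - 1*(-81))) = -(12 + 81)*(1 + (12 + 81)) = -93*(1 + 93) = -93*94 = -1*8742 = -8742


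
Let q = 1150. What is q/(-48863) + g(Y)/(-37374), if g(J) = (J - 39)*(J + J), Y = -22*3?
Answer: -120036880/304367627 ≈ -0.39438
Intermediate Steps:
Y = -66
g(J) = 2*J*(-39 + J) (g(J) = (-39 + J)*(2*J) = 2*J*(-39 + J))
q/(-48863) + g(Y)/(-37374) = 1150/(-48863) + (2*(-66)*(-39 - 66))/(-37374) = 1150*(-1/48863) + (2*(-66)*(-105))*(-1/37374) = -1150/48863 + 13860*(-1/37374) = -1150/48863 - 2310/6229 = -120036880/304367627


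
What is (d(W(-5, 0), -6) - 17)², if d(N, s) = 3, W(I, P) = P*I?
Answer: 196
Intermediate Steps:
W(I, P) = I*P
(d(W(-5, 0), -6) - 17)² = (3 - 17)² = (-14)² = 196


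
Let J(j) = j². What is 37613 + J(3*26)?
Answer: 43697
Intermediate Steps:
37613 + J(3*26) = 37613 + (3*26)² = 37613 + 78² = 37613 + 6084 = 43697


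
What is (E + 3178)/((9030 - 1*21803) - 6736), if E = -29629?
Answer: 8817/6503 ≈ 1.3558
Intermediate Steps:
(E + 3178)/((9030 - 1*21803) - 6736) = (-29629 + 3178)/((9030 - 1*21803) - 6736) = -26451/((9030 - 21803) - 6736) = -26451/(-12773 - 6736) = -26451/(-19509) = -26451*(-1/19509) = 8817/6503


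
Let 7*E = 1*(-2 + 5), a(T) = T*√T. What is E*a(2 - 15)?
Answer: -39*I*√13/7 ≈ -20.088*I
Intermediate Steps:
a(T) = T^(3/2)
E = 3/7 (E = (1*(-2 + 5))/7 = (1*3)/7 = (⅐)*3 = 3/7 ≈ 0.42857)
E*a(2 - 15) = 3*(2 - 15)^(3/2)/7 = 3*(-13)^(3/2)/7 = 3*(-13*I*√13)/7 = -39*I*√13/7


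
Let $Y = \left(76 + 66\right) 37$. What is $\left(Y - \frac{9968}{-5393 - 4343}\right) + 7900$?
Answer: $\frac{16009664}{1217} \approx 13155.0$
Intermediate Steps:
$Y = 5254$ ($Y = 142 \cdot 37 = 5254$)
$\left(Y - \frac{9968}{-5393 - 4343}\right) + 7900 = \left(5254 - \frac{9968}{-5393 - 4343}\right) + 7900 = \left(5254 - \frac{9968}{-9736}\right) + 7900 = \left(5254 - - \frac{1246}{1217}\right) + 7900 = \left(5254 + \frac{1246}{1217}\right) + 7900 = \frac{6395364}{1217} + 7900 = \frac{16009664}{1217}$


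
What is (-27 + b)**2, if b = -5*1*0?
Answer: 729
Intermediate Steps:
b = 0 (b = -5*0 = 0)
(-27 + b)**2 = (-27 + 0)**2 = (-27)**2 = 729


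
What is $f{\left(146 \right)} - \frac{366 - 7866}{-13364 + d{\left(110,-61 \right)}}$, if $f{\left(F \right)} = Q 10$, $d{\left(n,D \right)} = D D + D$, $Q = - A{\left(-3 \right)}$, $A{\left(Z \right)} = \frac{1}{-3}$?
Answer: $\frac{18635}{7278} \approx 2.5605$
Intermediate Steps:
$A{\left(Z \right)} = - \frac{1}{3}$
$Q = \frac{1}{3}$ ($Q = \left(-1\right) \left(- \frac{1}{3}\right) = \frac{1}{3} \approx 0.33333$)
$d{\left(n,D \right)} = D + D^{2}$ ($d{\left(n,D \right)} = D^{2} + D = D + D^{2}$)
$f{\left(F \right)} = \frac{10}{3}$ ($f{\left(F \right)} = \frac{1}{3} \cdot 10 = \frac{10}{3}$)
$f{\left(146 \right)} - \frac{366 - 7866}{-13364 + d{\left(110,-61 \right)}} = \frac{10}{3} - \frac{366 - 7866}{-13364 - 61 \left(1 - 61\right)} = \frac{10}{3} - - \frac{7500}{-13364 - -3660} = \frac{10}{3} - - \frac{7500}{-13364 + 3660} = \frac{10}{3} - - \frac{7500}{-9704} = \frac{10}{3} - \left(-7500\right) \left(- \frac{1}{9704}\right) = \frac{10}{3} - \frac{1875}{2426} = \frac{18635}{7278}$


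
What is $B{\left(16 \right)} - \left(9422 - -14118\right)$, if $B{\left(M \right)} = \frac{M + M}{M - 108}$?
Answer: $- \frac{541428}{23} \approx -23540.0$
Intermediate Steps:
$B{\left(M \right)} = \frac{2 M}{-108 + M}$
$B{\left(16 \right)} - \left(9422 - -14118\right) = 2 \cdot 16 \frac{1}{-108 + 16} - \left(9422 - -14118\right) = 2 \cdot 16 \frac{1}{-92} - \left(9422 + 14118\right) = 2 \cdot 16 \left(- \frac{1}{92}\right) - 23540 = - \frac{8}{23} - 23540 = - \frac{541428}{23}$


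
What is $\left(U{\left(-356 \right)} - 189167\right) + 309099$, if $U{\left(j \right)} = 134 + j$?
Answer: $119710$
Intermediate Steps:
$\left(U{\left(-356 \right)} - 189167\right) + 309099 = \left(\left(134 - 356\right) - 189167\right) + 309099 = \left(-222 - 189167\right) + 309099 = -189389 + 309099 = 119710$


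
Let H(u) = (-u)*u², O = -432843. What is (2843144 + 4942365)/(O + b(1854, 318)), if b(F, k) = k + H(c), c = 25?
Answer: -7785509/448150 ≈ -17.373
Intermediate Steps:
H(u) = -u³
b(F, k) = -15625 + k (b(F, k) = k - 1*25³ = k - 1*15625 = k - 15625 = -15625 + k)
(2843144 + 4942365)/(O + b(1854, 318)) = (2843144 + 4942365)/(-432843 + (-15625 + 318)) = 7785509/(-432843 - 15307) = 7785509/(-448150) = 7785509*(-1/448150) = -7785509/448150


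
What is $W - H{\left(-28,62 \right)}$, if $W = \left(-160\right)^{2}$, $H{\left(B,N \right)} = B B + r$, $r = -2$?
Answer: $24818$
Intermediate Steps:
$H{\left(B,N \right)} = -2 + B^{2}$ ($H{\left(B,N \right)} = B B - 2 = B^{2} - 2 = -2 + B^{2}$)
$W = 25600$
$W - H{\left(-28,62 \right)} = 25600 - \left(-2 + \left(-28\right)^{2}\right) = 25600 - \left(-2 + 784\right) = 25600 - 782 = 24818$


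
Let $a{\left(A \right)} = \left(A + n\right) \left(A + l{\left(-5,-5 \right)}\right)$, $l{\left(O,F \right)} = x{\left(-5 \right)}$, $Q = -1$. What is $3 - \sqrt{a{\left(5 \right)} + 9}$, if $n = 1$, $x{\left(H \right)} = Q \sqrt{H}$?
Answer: $3 - \sqrt{39 - 6 i \sqrt{5}} \approx -3.3342 + 1.0591 i$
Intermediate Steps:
$x{\left(H \right)} = - \sqrt{H}$
$l{\left(O,F \right)} = - i \sqrt{5}$ ($l{\left(O,F \right)} = - \sqrt{-5} = - i \sqrt{5}$)
$a{\left(A \right)} = \left(1 + A\right) \left(A - i \sqrt{5}\right)$ ($a{\left(A \right)} = \left(A + 1\right) \left(A - i \sqrt{5}\right) = \left(1 + A\right) \left(A - i \sqrt{5}\right)$)
$3 - \sqrt{a{\left(5 \right)} + 9} = 3 - \sqrt{\left(5 + 5^{2} - i \sqrt{5} - i 5 \sqrt{5}\right) + 9} = 3 - \sqrt{\left(5 + 25 - i \sqrt{5} - 5 i \sqrt{5}\right) + 9} = 3 - \sqrt{\left(30 - 6 i \sqrt{5}\right) + 9} = 3 - \sqrt{39 - 6 i \sqrt{5}}$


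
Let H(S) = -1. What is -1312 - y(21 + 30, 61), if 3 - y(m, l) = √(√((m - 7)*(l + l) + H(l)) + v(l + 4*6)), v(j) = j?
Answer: -1315 + √(85 + √5367) ≈ -1302.4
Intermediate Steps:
y(m, l) = 3 - √(24 + l + √(-1 + 2*l*(-7 + m))) (y(m, l) = 3 - √(√((m - 7)*(l + l) - 1) + (l + 4*6)) = 3 - √(√((-7 + m)*(2*l) - 1) + (l + 24)) = 3 - √(√(2*l*(-7 + m) - 1) + (24 + l)) = 3 - √(√(-1 + 2*l*(-7 + m)) + (24 + l)) = 3 - √(24 + l + √(-1 + 2*l*(-7 + m))))
-1312 - y(21 + 30, 61) = -1312 - (3 - √(24 + 61 + √(-1 - 14*61 + 2*61*(21 + 30)))) = -1312 - (3 - √(24 + 61 + √(-1 - 854 + 2*61*51))) = -1312 - (3 - √(24 + 61 + √(-1 - 854 + 6222))) = -1312 - (3 - √(24 + 61 + √5367)) = -1312 - (3 - √(85 + √5367)) = -1312 + (-3 + √(85 + √5367)) = -1315 + √(85 + √5367)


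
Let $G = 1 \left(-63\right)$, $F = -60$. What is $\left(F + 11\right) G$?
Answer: $3087$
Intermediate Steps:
$G = -63$
$\left(F + 11\right) G = \left(-60 + 11\right) \left(-63\right) = \left(-49\right) \left(-63\right) = 3087$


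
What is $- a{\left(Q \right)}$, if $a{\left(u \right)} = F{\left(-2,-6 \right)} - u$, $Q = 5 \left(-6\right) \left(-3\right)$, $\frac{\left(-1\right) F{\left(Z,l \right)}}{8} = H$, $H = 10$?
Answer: $170$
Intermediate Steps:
$F{\left(Z,l \right)} = -80$ ($F{\left(Z,l \right)} = \left(-8\right) 10 = -80$)
$Q = 90$ ($Q = \left(-30\right) \left(-3\right) = 90$)
$a{\left(u \right)} = -80 - u$
$- a{\left(Q \right)} = - (-80 - 90) = \left(-1\right) \left(-170\right) = 170$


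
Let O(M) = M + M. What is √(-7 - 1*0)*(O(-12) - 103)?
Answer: -127*I*√7 ≈ -336.01*I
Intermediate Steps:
O(M) = 2*M
√(-7 - 1*0)*(O(-12) - 103) = √(-7 - 1*0)*(2*(-12) - 103) = √(-7 + 0)*(-24 - 103) = √(-7)*(-127) = (I*√7)*(-127) = -127*I*√7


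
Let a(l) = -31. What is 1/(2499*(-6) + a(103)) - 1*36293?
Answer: -545302326/15025 ≈ -36293.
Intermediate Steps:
1/(2499*(-6) + a(103)) - 1*36293 = 1/(2499*(-6) - 31) - 1*36293 = 1/(-14994 - 31) - 36293 = 1/(-15025) - 36293 = -1/15025 - 36293 = -545302326/15025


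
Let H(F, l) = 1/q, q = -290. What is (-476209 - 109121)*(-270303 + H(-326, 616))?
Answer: 4588277253243/29 ≈ 1.5822e+11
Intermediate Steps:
H(F, l) = -1/290 (H(F, l) = 1/(-290) = -1/290)
(-476209 - 109121)*(-270303 + H(-326, 616)) = (-476209 - 109121)*(-270303 - 1/290) = -585330*(-78387871/290) = 4588277253243/29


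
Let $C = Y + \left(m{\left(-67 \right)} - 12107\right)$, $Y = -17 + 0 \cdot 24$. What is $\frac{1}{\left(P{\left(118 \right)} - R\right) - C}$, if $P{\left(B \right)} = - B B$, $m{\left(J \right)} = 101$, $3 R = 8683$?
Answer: $- \frac{3}{14386} \approx -0.00020854$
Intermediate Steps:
$R = \frac{8683}{3}$ ($R = \frac{1}{3} \cdot 8683 = \frac{8683}{3} \approx 2894.3$)
$P{\left(B \right)} = - B^{2}$
$Y = -17$ ($Y = -17 + 0 = -17$)
$C = -12023$ ($C = -17 + \left(101 - 12107\right) = -17 - 12006 = -12023$)
$\frac{1}{\left(P{\left(118 \right)} - R\right) - C} = \frac{1}{\left(- 118^{2} - \frac{8683}{3}\right) - -12023} = \frac{1}{\left(\left(-1\right) 13924 - \frac{8683}{3}\right) + 12023} = \frac{1}{\left(-13924 - \frac{8683}{3}\right) + 12023} = \frac{1}{- \frac{50455}{3} + 12023} = \frac{1}{- \frac{14386}{3}} = - \frac{3}{14386}$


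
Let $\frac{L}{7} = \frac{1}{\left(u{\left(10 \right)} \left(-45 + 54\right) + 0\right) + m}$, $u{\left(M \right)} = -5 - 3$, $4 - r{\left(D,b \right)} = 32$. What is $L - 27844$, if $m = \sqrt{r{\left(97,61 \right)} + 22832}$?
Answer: $- \frac{122652694}{4405} + \frac{7 \sqrt{5701}}{8810} \approx -27844.0$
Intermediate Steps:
$r{\left(D,b \right)} = -28$ ($r{\left(D,b \right)} = 4 - 32 = -28$)
$u{\left(M \right)} = -8$
$m = 2 \sqrt{5701}$ ($m = \sqrt{-28 + 22832} = \sqrt{22804} = 2 \sqrt{5701} \approx 151.01$)
$L = \frac{7}{-72 + 2 \sqrt{5701}}$ ($L = \frac{7}{\left(- 8 \left(-45 + 54\right) + 0\right) + 2 \sqrt{5701}} = \frac{7}{\left(\left(-8\right) 9 + 0\right) + 2 \sqrt{5701}} = \frac{7}{\left(-72 + 0\right) + 2 \sqrt{5701}} = \frac{7}{-72 + 2 \sqrt{5701}} \approx 0.088596$)
$L - 27844 = \left(\frac{126}{4405} + \frac{7 \sqrt{5701}}{8810}\right) - 27844 = - \frac{122652694}{4405} + \frac{7 \sqrt{5701}}{8810}$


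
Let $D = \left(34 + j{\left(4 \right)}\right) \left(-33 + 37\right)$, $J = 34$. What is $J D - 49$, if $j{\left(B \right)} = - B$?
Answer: $4031$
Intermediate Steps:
$D = 120$ ($D = \left(34 - 4\right) \left(-33 + 37\right) = \left(34 - 4\right) 4 = 30 \cdot 4 = 120$)
$J D - 49 = 34 \cdot 120 - 49 = 4080 - 49 = 4031$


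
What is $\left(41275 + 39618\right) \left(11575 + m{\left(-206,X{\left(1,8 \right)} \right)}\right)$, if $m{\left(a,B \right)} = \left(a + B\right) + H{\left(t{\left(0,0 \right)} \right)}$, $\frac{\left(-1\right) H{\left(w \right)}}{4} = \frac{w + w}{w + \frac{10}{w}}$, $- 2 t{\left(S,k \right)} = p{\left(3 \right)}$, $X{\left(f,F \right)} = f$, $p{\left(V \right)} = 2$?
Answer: $\frac{10116640366}{11} \approx 9.1969 \cdot 10^{8}$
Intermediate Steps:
$t{\left(S,k \right)} = -1$ ($t{\left(S,k \right)} = \left(- \frac{1}{2}\right) 2 = -1$)
$H{\left(w \right)} = - \frac{8 w}{w + \frac{10}{w}}$ ($H{\left(w \right)} = - 4 \frac{w + w}{w + \frac{10}{w}} = - 4 \frac{2 w}{w + \frac{10}{w}} = - \frac{8 w}{w + \frac{10}{w}}$)
$m{\left(a,B \right)} = - \frac{8}{11} + B + a$ ($m{\left(a,B \right)} = \left(a + B\right) - \frac{8 \left(-1\right)^{2}}{10 + \left(-1\right)^{2}} = \left(B + a\right) - \frac{8}{10 + 1} = \left(B + a\right) - \frac{8}{11} = - \frac{8}{11} + B + a$)
$\left(41275 + 39618\right) \left(11575 + m{\left(-206,X{\left(1,8 \right)} \right)}\right) = \left(41275 + 39618\right) \left(11575 - \frac{2263}{11}\right) = 80893 \left(11575 - \frac{2263}{11}\right) = 80893 \cdot \frac{125062}{11} = \frac{10116640366}{11}$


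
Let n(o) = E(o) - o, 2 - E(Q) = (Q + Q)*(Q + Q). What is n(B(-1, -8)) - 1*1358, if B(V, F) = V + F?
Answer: -1671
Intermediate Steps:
E(Q) = 2 - 4*Q**2 (E(Q) = 2 - (Q + Q)*(Q + Q) = 2 - 2*Q*2*Q = 2 - 4*Q**2)
B(V, F) = F + V
n(o) = 2 - o - 4*o**2 (n(o) = (2 - 4*o**2) - o = 2 - o - 4*o**2)
n(B(-1, -8)) - 1*1358 = (2 - (-8 - 1) - 4*(-8 - 1)**2) - 1*1358 = (2 - 1*(-9) - 4*(-9)**2) - 1358 = (2 + 9 - 4*81) - 1358 = (2 + 9 - 324) - 1358 = -313 - 1358 = -1671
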